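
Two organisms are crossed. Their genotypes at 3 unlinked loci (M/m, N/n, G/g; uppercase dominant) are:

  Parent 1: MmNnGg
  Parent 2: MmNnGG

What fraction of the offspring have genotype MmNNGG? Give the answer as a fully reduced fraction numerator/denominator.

P(MmNNGG) = 1/16

MmNnGg gametes: MNG×1, MNg×1, MnG×1, Mng×1, mNG×1, mNg×1, mnG×1, mng×1
MmNnGG gametes: MNG×2, MnG×2, mNG×2, mnG×2
MmNnGg×MmNnGG grid (8·8=64): MMNNGG=2 MMNNGg=2 MMNnGG=4 MMNnGg=4 MMnnGG=2 MMnnGg=2 MmNNGG=4 MmNNGg=4 MmNnGG=8 MmNnGg=8 MmnnGG=4 MmnnGg=4 mmNNGG=2 mmNNGg=2 mmNnGG=4 mmNnGg=4 mmnnGG=2 mmnnGg=2
MmNNGG hits 4/64; gcd=4; 4÷4/64÷4 = 1/16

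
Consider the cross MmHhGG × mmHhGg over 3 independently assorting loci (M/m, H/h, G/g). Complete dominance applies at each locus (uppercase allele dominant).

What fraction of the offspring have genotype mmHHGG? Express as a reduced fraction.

MmHhGG gametes: MHG×2, MhG×2, mHG×2, mhG×2
mmHhGg gametes: mHG×2, mHg×2, mhG×2, mhg×2
MmHhGG×mmHhGg grid (8·8=64): MmHHGG=4 MmHHGg=4 MmHhGG=8 MmHhGg=8 MmhhGG=4 MmhhGg=4 mmHHGG=4 mmHHGg=4 mmHhGG=8 mmHhGg=8 mmhhGG=4 mmhhGg=4
mmHHGG hits 4/64; gcd=4; 4÷4/64÷4 = 1/16

P(mmHHGG) = 1/16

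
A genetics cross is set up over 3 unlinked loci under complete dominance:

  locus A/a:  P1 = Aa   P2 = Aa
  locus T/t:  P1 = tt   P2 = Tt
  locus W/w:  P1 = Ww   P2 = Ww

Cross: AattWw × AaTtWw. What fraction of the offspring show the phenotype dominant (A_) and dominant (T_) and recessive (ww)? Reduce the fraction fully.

P(A_ T_ ww) = 3/32

AattWw gametes: AtW×2, Atw×2, atW×2, atw×2
AaTtWw gametes: ATW×1, ATw×1, AtW×1, Atw×1, aTW×1, aTw×1, atW×1, atw×1
AattWw×AaTtWw grid (8·8=64): AATtWW=2 AATtWw=4 AATtww=2 AAttWW=2 AAttWw=4 AAttww=2 AaTtWW=4 AaTtWw=8 AaTtww=4 AattWW=4 AattWw=8 Aattww=4 aaTtWW=2 aaTtWw=4 aaTtww=2 aattWW=2 aattWw=4 aattww=2
A_ T_ ww hits 6/64; gcd=2; 6÷2/64÷2 = 3/32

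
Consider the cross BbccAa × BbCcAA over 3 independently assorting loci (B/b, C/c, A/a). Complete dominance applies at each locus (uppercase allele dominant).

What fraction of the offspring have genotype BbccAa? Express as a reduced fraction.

P(BbccAa) = 1/8

BbccAa gametes: BcA×2, Bca×2, bcA×2, bca×2
BbCcAA gametes: BCA×2, BcA×2, bCA×2, bcA×2
BbccAa×BbCcAA grid (8·8=64): BBCcAA=4 BBCcAa=4 BBccAA=4 BBccAa=4 BbCcAA=8 BbCcAa=8 BbccAA=8 BbccAa=8 bbCcAA=4 bbCcAa=4 bbccAA=4 bbccAa=4
BbccAa hits 8/64; gcd=8; 8÷8/64÷8 = 1/8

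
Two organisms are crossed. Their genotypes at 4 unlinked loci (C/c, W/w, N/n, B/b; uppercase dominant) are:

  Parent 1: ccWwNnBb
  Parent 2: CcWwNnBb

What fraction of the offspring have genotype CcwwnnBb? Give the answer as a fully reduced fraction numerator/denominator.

ccWwNnBb gametes: cWNB×2, cWNb×2, cWnB×2, cWnb×2, cwNB×2, cwNb×2, cwnB×2, cwnb×2
CcWwNnBb gametes: CWNB×1, CWNb×1, CWnB×1, CWnb×1, CwNB×1, CwNb×1, CwnB×1, Cwnb×1, cWNB×1, cWNb×1, cWnB×1, cWnb×1, cwNB×1, cwNb×1, cwnB×1, cwnb×1
ccWwNnBb×CcWwNnBb grid (16·16=256): CcWWNNBB=2 CcWWNNBb=4 CcWWNNbb=2 CcWWNnBB=4 CcWWNnBb=8 CcWWNnbb=4 CcWWnnBB=2 CcWWnnBb=4 CcWWnnbb=2 CcWwNNBB=4 CcWwNNBb=8 CcWwNNbb=4 CcWwNnBB=8 CcWwNnBb=16 CcWwNnbb=8 CcWwnnBB=4 CcWwnnBb=8 CcWwnnbb=4 CcwwNNBB=2 CcwwNNBb=4 CcwwNNbb=2 CcwwNnBB=4 CcwwNnBb=8 CcwwNnbb=4 CcwwnnBB=2 CcwwnnBb=4 Ccwwnnbb=2 ccWWNNBB=2 ccWWNNBb=4 ccWWNNbb=2 ccWWNnBB=4 ccWWNnBb=8 ccWWNnbb=4 ccWWnnBB=2 ccWWnnBb=4 ccWWnnbb=2 ccWwNNBB=4 ccWwNNBb=8 ccWwNNbb=4 ccWwNnBB=8 ccWwNnBb=16 ccWwNnbb=8 ccWwnnBB=4 ccWwnnBb=8 ccWwnnbb=4 ccwwNNBB=2 ccwwNNBb=4 ccwwNNbb=2 ccwwNnBB=4 ccwwNnBb=8 ccwwNnbb=4 ccwwnnBB=2 ccwwnnBb=4 ccwwnnbb=2
CcwwnnBb hits 4/256; gcd=4; 4÷4/256÷4 = 1/64

P(CcwwnnBb) = 1/64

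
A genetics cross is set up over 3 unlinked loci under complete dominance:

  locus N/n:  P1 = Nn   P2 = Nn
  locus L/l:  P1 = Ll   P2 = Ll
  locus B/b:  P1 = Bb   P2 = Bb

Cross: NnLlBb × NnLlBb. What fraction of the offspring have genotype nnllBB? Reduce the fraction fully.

P(nnllBB) = 1/64

NnLlBb gametes: NLB×1, NLb×1, NlB×1, Nlb×1, nLB×1, nLb×1, nlB×1, nlb×1
NnLlBb gametes: NLB×1, NLb×1, NlB×1, Nlb×1, nLB×1, nLb×1, nlB×1, nlb×1
NnLlBb×NnLlBb grid (8·8=64): NNLLBB=1 NNLLBb=2 NNLLbb=1 NNLlBB=2 NNLlBb=4 NNLlbb=2 NNllBB=1 NNllBb=2 NNllbb=1 NnLLBB=2 NnLLBb=4 NnLLbb=2 NnLlBB=4 NnLlBb=8 NnLlbb=4 NnllBB=2 NnllBb=4 Nnllbb=2 nnLLBB=1 nnLLBb=2 nnLLbb=1 nnLlBB=2 nnLlBb=4 nnLlbb=2 nnllBB=1 nnllBb=2 nnllbb=1
nnllBB hits 1/64; gcd=1; 1÷1/64÷1 = 1/64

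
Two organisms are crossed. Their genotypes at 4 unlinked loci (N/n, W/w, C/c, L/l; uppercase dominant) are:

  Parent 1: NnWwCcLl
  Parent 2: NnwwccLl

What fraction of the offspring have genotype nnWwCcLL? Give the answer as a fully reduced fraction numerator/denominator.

P(nnWwCcLL) = 1/64

NnWwCcLl gametes: NWCL×1, NWCl×1, NWcL×1, NWcl×1, NwCL×1, NwCl×1, NwcL×1, Nwcl×1, nWCL×1, nWCl×1, nWcL×1, nWcl×1, nwCL×1, nwCl×1, nwcL×1, nwcl×1
NnwwccLl gametes: NwcL×4, Nwcl×4, nwcL×4, nwcl×4
NnWwCcLl×NnwwccLl grid (16·16=256): NNWwCcLL=4 NNWwCcLl=8 NNWwCcll=4 NNWwccLL=4 NNWwccLl=8 NNWwccll=4 NNwwCcLL=4 NNwwCcLl=8 NNwwCcll=4 NNwwccLL=4 NNwwccLl=8 NNwwccll=4 NnWwCcLL=8 NnWwCcLl=16 NnWwCcll=8 NnWwccLL=8 NnWwccLl=16 NnWwccll=8 NnwwCcLL=8 NnwwCcLl=16 NnwwCcll=8 NnwwccLL=8 NnwwccLl=16 Nnwwccll=8 nnWwCcLL=4 nnWwCcLl=8 nnWwCcll=4 nnWwccLL=4 nnWwccLl=8 nnWwccll=4 nnwwCcLL=4 nnwwCcLl=8 nnwwCcll=4 nnwwccLL=4 nnwwccLl=8 nnwwccll=4
nnWwCcLL hits 4/256; gcd=4; 4÷4/256÷4 = 1/64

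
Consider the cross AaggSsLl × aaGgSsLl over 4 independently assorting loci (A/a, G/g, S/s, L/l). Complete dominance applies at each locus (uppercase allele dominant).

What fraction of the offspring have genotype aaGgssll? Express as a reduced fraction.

AaggSsLl gametes: AgSL×2, AgSl×2, AgsL×2, Agsl×2, agSL×2, agSl×2, agsL×2, agsl×2
aaGgSsLl gametes: aGSL×2, aGSl×2, aGsL×2, aGsl×2, agSL×2, agSl×2, agsL×2, agsl×2
AaggSsLl×aaGgSsLl grid (16·16=256): AaGgSSLL=4 AaGgSSLl=8 AaGgSSll=4 AaGgSsLL=8 AaGgSsLl=16 AaGgSsll=8 AaGgssLL=4 AaGgssLl=8 AaGgssll=4 AaggSSLL=4 AaggSSLl=8 AaggSSll=4 AaggSsLL=8 AaggSsLl=16 AaggSsll=8 AaggssLL=4 AaggssLl=8 Aaggssll=4 aaGgSSLL=4 aaGgSSLl=8 aaGgSSll=4 aaGgSsLL=8 aaGgSsLl=16 aaGgSsll=8 aaGgssLL=4 aaGgssLl=8 aaGgssll=4 aaggSSLL=4 aaggSSLl=8 aaggSSll=4 aaggSsLL=8 aaggSsLl=16 aaggSsll=8 aaggssLL=4 aaggssLl=8 aaggssll=4
aaGgssll hits 4/256; gcd=4; 4÷4/256÷4 = 1/64

P(aaGgssll) = 1/64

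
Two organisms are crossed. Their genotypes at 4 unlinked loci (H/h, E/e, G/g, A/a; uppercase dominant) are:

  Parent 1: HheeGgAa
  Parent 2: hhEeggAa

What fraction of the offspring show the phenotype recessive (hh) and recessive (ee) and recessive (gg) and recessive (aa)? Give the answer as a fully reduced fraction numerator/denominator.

P(hh ee gg aa) = 1/32

HheeGgAa gametes: HeGA×2, HeGa×2, HegA×2, Hega×2, heGA×2, heGa×2, hegA×2, hega×2
hhEeggAa gametes: hEgA×4, hEga×4, hegA×4, hega×4
HheeGgAa×hhEeggAa grid (16·16=256): HhEeGgAA=8 HhEeGgAa=16 HhEeGgaa=8 HhEeggAA=8 HhEeggAa=16 HhEeggaa=8 HheeGgAA=8 HheeGgAa=16 HheeGgaa=8 HheeggAA=8 HheeggAa=16 Hheeggaa=8 hhEeGgAA=8 hhEeGgAa=16 hhEeGgaa=8 hhEeggAA=8 hhEeggAa=16 hhEeggaa=8 hheeGgAA=8 hheeGgAa=16 hheeGgaa=8 hheeggAA=8 hheeggAa=16 hheeggaa=8
hh ee gg aa hits 8/256; gcd=8; 8÷8/256÷8 = 1/32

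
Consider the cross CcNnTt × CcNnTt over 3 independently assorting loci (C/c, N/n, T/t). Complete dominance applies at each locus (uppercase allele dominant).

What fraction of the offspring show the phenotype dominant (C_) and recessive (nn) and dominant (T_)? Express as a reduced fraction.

P(C_ nn T_) = 9/64

CcNnTt gametes: CNT×1, CNt×1, CnT×1, Cnt×1, cNT×1, cNt×1, cnT×1, cnt×1
CcNnTt gametes: CNT×1, CNt×1, CnT×1, Cnt×1, cNT×1, cNt×1, cnT×1, cnt×1
CcNnTt×CcNnTt grid (8·8=64): CCNNTT=1 CCNNTt=2 CCNNtt=1 CCNnTT=2 CCNnTt=4 CCNntt=2 CCnnTT=1 CCnnTt=2 CCnntt=1 CcNNTT=2 CcNNTt=4 CcNNtt=2 CcNnTT=4 CcNnTt=8 CcNntt=4 CcnnTT=2 CcnnTt=4 Ccnntt=2 ccNNTT=1 ccNNTt=2 ccNNtt=1 ccNnTT=2 ccNnTt=4 ccNntt=2 ccnnTT=1 ccnnTt=2 ccnntt=1
C_ nn T_ hits 9/64; gcd=1; 9÷1/64÷1 = 9/64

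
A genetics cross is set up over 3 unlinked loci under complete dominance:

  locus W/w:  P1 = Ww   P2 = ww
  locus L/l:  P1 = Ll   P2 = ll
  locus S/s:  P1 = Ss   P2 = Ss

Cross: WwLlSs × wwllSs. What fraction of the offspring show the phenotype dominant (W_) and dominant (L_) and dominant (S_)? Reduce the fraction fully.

P(W_ L_ S_) = 3/16

WwLlSs gametes: WLS×1, WLs×1, WlS×1, Wls×1, wLS×1, wLs×1, wlS×1, wls×1
wwllSs gametes: wlS×4, wls×4
WwLlSs×wwllSs grid (8·8=64): WwLlSS=4 WwLlSs=8 WwLlss=4 WwllSS=4 WwllSs=8 Wwllss=4 wwLlSS=4 wwLlSs=8 wwLlss=4 wwllSS=4 wwllSs=8 wwllss=4
W_ L_ S_ hits 12/64; gcd=4; 12÷4/64÷4 = 3/16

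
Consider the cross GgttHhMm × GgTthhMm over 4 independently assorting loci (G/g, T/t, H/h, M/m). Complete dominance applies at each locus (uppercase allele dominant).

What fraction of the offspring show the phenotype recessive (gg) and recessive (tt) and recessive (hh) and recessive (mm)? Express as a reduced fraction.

P(gg tt hh mm) = 1/64

GgttHhMm gametes: GtHM×2, GtHm×2, GthM×2, Gthm×2, gtHM×2, gtHm×2, gthM×2, gthm×2
GgTthhMm gametes: GThM×2, GThm×2, GthM×2, Gthm×2, gThM×2, gThm×2, gthM×2, gthm×2
GgttHhMm×GgTthhMm grid (16·16=256): GGTtHhMM=4 GGTtHhMm=8 GGTtHhmm=4 GGTthhMM=4 GGTthhMm=8 GGTthhmm=4 GGttHhMM=4 GGttHhMm=8 GGttHhmm=4 GGtthhMM=4 GGtthhMm=8 GGtthhmm=4 GgTtHhMM=8 GgTtHhMm=16 GgTtHhmm=8 GgTthhMM=8 GgTthhMm=16 GgTthhmm=8 GgttHhMM=8 GgttHhMm=16 GgttHhmm=8 GgtthhMM=8 GgtthhMm=16 Ggtthhmm=8 ggTtHhMM=4 ggTtHhMm=8 ggTtHhmm=4 ggTthhMM=4 ggTthhMm=8 ggTthhmm=4 ggttHhMM=4 ggttHhMm=8 ggttHhmm=4 ggtthhMM=4 ggtthhMm=8 ggtthhmm=4
gg tt hh mm hits 4/256; gcd=4; 4÷4/256÷4 = 1/64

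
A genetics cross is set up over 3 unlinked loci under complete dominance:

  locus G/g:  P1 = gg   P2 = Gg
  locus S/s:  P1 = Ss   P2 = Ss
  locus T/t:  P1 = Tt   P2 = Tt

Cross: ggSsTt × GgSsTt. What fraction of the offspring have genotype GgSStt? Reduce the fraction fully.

ggSsTt gametes: gST×2, gSt×2, gsT×2, gst×2
GgSsTt gametes: GST×1, GSt×1, GsT×1, Gst×1, gST×1, gSt×1, gsT×1, gst×1
ggSsTt×GgSsTt grid (8·8=64): GgSSTT=2 GgSSTt=4 GgSStt=2 GgSsTT=4 GgSsTt=8 GgSstt=4 GgssTT=2 GgssTt=4 Ggsstt=2 ggSSTT=2 ggSSTt=4 ggSStt=2 ggSsTT=4 ggSsTt=8 ggSstt=4 ggssTT=2 ggssTt=4 ggsstt=2
GgSStt hits 2/64; gcd=2; 2÷2/64÷2 = 1/32

P(GgSStt) = 1/32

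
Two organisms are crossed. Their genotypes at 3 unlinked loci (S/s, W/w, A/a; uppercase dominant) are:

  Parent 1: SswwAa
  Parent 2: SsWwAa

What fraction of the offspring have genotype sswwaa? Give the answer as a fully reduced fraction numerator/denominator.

SswwAa gametes: SwA×2, Swa×2, swA×2, swa×2
SsWwAa gametes: SWA×1, SWa×1, SwA×1, Swa×1, sWA×1, sWa×1, swA×1, swa×1
SswwAa×SsWwAa grid (8·8=64): SSWwAA=2 SSWwAa=4 SSWwaa=2 SSwwAA=2 SSwwAa=4 SSwwaa=2 SsWwAA=4 SsWwAa=8 SsWwaa=4 SswwAA=4 SswwAa=8 Sswwaa=4 ssWwAA=2 ssWwAa=4 ssWwaa=2 sswwAA=2 sswwAa=4 sswwaa=2
sswwaa hits 2/64; gcd=2; 2÷2/64÷2 = 1/32

P(sswwaa) = 1/32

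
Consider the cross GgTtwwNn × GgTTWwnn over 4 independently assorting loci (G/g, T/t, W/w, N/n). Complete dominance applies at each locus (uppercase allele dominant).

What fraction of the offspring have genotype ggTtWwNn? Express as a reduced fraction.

GgTtwwNn gametes: GTwN×2, GTwn×2, GtwN×2, Gtwn×2, gTwN×2, gTwn×2, gtwN×2, gtwn×2
GgTTWwnn gametes: GTWn×4, GTwn×4, gTWn×4, gTwn×4
GgTtwwNn×GgTTWwnn grid (16·16=256): GGTTWwNn=8 GGTTWwnn=8 GGTTwwNn=8 GGTTwwnn=8 GGTtWwNn=8 GGTtWwnn=8 GGTtwwNn=8 GGTtwwnn=8 GgTTWwNn=16 GgTTWwnn=16 GgTTwwNn=16 GgTTwwnn=16 GgTtWwNn=16 GgTtWwnn=16 GgTtwwNn=16 GgTtwwnn=16 ggTTWwNn=8 ggTTWwnn=8 ggTTwwNn=8 ggTTwwnn=8 ggTtWwNn=8 ggTtWwnn=8 ggTtwwNn=8 ggTtwwnn=8
ggTtWwNn hits 8/256; gcd=8; 8÷8/256÷8 = 1/32

P(ggTtWwNn) = 1/32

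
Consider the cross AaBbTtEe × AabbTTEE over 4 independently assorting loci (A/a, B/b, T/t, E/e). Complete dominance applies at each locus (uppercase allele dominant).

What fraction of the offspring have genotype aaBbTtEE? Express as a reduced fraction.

AaBbTtEe gametes: ABTE×1, ABTe×1, ABtE×1, ABte×1, AbTE×1, AbTe×1, AbtE×1, Abte×1, aBTE×1, aBTe×1, aBtE×1, aBte×1, abTE×1, abTe×1, abtE×1, abte×1
AabbTTEE gametes: AbTE×8, abTE×8
AaBbTtEe×AabbTTEE grid (16·16=256): AABbTTEE=8 AABbTTEe=8 AABbTtEE=8 AABbTtEe=8 AAbbTTEE=8 AAbbTTEe=8 AAbbTtEE=8 AAbbTtEe=8 AaBbTTEE=16 AaBbTTEe=16 AaBbTtEE=16 AaBbTtEe=16 AabbTTEE=16 AabbTTEe=16 AabbTtEE=16 AabbTtEe=16 aaBbTTEE=8 aaBbTTEe=8 aaBbTtEE=8 aaBbTtEe=8 aabbTTEE=8 aabbTTEe=8 aabbTtEE=8 aabbTtEe=8
aaBbTtEE hits 8/256; gcd=8; 8÷8/256÷8 = 1/32

P(aaBbTtEE) = 1/32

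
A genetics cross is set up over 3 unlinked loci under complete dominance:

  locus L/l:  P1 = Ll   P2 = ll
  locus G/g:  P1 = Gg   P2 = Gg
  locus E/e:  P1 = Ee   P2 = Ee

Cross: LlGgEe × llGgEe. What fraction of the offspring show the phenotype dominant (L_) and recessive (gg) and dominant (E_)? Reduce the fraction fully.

P(L_ gg E_) = 3/32

LlGgEe gametes: LGE×1, LGe×1, LgE×1, Lge×1, lGE×1, lGe×1, lgE×1, lge×1
llGgEe gametes: lGE×2, lGe×2, lgE×2, lge×2
LlGgEe×llGgEe grid (8·8=64): LlGGEE=2 LlGGEe=4 LlGGee=2 LlGgEE=4 LlGgEe=8 LlGgee=4 LlggEE=2 LlggEe=4 Llggee=2 llGGEE=2 llGGEe=4 llGGee=2 llGgEE=4 llGgEe=8 llGgee=4 llggEE=2 llggEe=4 llggee=2
L_ gg E_ hits 6/64; gcd=2; 6÷2/64÷2 = 3/32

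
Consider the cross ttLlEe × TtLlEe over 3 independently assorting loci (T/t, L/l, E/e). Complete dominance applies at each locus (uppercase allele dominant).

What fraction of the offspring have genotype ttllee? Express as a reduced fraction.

ttLlEe gametes: tLE×2, tLe×2, tlE×2, tle×2
TtLlEe gametes: TLE×1, TLe×1, TlE×1, Tle×1, tLE×1, tLe×1, tlE×1, tle×1
ttLlEe×TtLlEe grid (8·8=64): TtLLEE=2 TtLLEe=4 TtLLee=2 TtLlEE=4 TtLlEe=8 TtLlee=4 TtllEE=2 TtllEe=4 Ttllee=2 ttLLEE=2 ttLLEe=4 ttLLee=2 ttLlEE=4 ttLlEe=8 ttLlee=4 ttllEE=2 ttllEe=4 ttllee=2
ttllee hits 2/64; gcd=2; 2÷2/64÷2 = 1/32

P(ttllee) = 1/32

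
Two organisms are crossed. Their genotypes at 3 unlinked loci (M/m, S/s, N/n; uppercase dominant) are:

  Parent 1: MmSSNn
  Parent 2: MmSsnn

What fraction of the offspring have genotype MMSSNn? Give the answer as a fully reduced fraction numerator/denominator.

P(MMSSNn) = 1/16

MmSSNn gametes: MSN×2, MSn×2, mSN×2, mSn×2
MmSsnn gametes: MSn×2, Msn×2, mSn×2, msn×2
MmSSNn×MmSsnn grid (8·8=64): MMSSNn=4 MMSSnn=4 MMSsNn=4 MMSsnn=4 MmSSNn=8 MmSSnn=8 MmSsNn=8 MmSsnn=8 mmSSNn=4 mmSSnn=4 mmSsNn=4 mmSsnn=4
MMSSNn hits 4/64; gcd=4; 4÷4/64÷4 = 1/16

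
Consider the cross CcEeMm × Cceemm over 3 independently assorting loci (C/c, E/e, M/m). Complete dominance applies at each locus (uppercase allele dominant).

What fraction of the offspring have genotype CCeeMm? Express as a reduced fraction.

CcEeMm gametes: CEM×1, CEm×1, CeM×1, Cem×1, cEM×1, cEm×1, ceM×1, cem×1
Cceemm gametes: Cem×4, cem×4
CcEeMm×Cceemm grid (8·8=64): CCEeMm=4 CCEemm=4 CCeeMm=4 CCeemm=4 CcEeMm=8 CcEemm=8 CceeMm=8 Cceemm=8 ccEeMm=4 ccEemm=4 cceeMm=4 cceemm=4
CCeeMm hits 4/64; gcd=4; 4÷4/64÷4 = 1/16

P(CCeeMm) = 1/16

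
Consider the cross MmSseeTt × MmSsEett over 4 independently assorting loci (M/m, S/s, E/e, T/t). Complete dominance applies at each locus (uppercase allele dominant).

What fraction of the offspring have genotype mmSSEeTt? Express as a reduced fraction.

P(mmSSEeTt) = 1/64

MmSseeTt gametes: MSeT×2, MSet×2, MseT×2, Mset×2, mSeT×2, mSet×2, mseT×2, mset×2
MmSsEett gametes: MSEt×2, MSet×2, MsEt×2, Mset×2, mSEt×2, mSet×2, msEt×2, mset×2
MmSseeTt×MmSsEett grid (16·16=256): MMSSEeTt=4 MMSSEett=4 MMSSeeTt=4 MMSSeett=4 MMSsEeTt=8 MMSsEett=8 MMSseeTt=8 MMSseett=8 MMssEeTt=4 MMssEett=4 MMsseeTt=4 MMsseett=4 MmSSEeTt=8 MmSSEett=8 MmSSeeTt=8 MmSSeett=8 MmSsEeTt=16 MmSsEett=16 MmSseeTt=16 MmSseett=16 MmssEeTt=8 MmssEett=8 MmsseeTt=8 Mmsseett=8 mmSSEeTt=4 mmSSEett=4 mmSSeeTt=4 mmSSeett=4 mmSsEeTt=8 mmSsEett=8 mmSseeTt=8 mmSseett=8 mmssEeTt=4 mmssEett=4 mmsseeTt=4 mmsseett=4
mmSSEeTt hits 4/256; gcd=4; 4÷4/256÷4 = 1/64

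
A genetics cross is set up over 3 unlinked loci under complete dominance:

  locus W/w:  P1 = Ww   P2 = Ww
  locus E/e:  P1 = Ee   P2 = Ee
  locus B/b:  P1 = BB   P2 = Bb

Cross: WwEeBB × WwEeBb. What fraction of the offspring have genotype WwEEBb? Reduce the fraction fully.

WwEeBB gametes: WEB×2, WeB×2, wEB×2, weB×2
WwEeBb gametes: WEB×1, WEb×1, WeB×1, Web×1, wEB×1, wEb×1, weB×1, web×1
WwEeBB×WwEeBb grid (8·8=64): WWEEBB=2 WWEEBb=2 WWEeBB=4 WWEeBb=4 WWeeBB=2 WWeeBb=2 WwEEBB=4 WwEEBb=4 WwEeBB=8 WwEeBb=8 WweeBB=4 WweeBb=4 wwEEBB=2 wwEEBb=2 wwEeBB=4 wwEeBb=4 wweeBB=2 wweeBb=2
WwEEBb hits 4/64; gcd=4; 4÷4/64÷4 = 1/16

P(WwEEBb) = 1/16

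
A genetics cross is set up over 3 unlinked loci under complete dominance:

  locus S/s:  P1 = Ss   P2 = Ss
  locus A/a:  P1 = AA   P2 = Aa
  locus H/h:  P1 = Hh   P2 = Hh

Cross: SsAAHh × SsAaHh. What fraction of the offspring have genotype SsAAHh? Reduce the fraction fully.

P(SsAAHh) = 1/8

SsAAHh gametes: SAH×2, SAh×2, sAH×2, sAh×2
SsAaHh gametes: SAH×1, SAh×1, SaH×1, Sah×1, sAH×1, sAh×1, saH×1, sah×1
SsAAHh×SsAaHh grid (8·8=64): SSAAHH=2 SSAAHh=4 SSAAhh=2 SSAaHH=2 SSAaHh=4 SSAahh=2 SsAAHH=4 SsAAHh=8 SsAAhh=4 SsAaHH=4 SsAaHh=8 SsAahh=4 ssAAHH=2 ssAAHh=4 ssAAhh=2 ssAaHH=2 ssAaHh=4 ssAahh=2
SsAAHh hits 8/64; gcd=8; 8÷8/64÷8 = 1/8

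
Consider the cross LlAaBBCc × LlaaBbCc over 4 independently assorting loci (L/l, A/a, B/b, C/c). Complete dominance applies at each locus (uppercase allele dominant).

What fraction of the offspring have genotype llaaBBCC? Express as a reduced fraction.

P(llaaBBCC) = 1/64

LlAaBBCc gametes: LABC×2, LABc×2, LaBC×2, LaBc×2, lABC×2, lABc×2, laBC×2, laBc×2
LlaaBbCc gametes: LaBC×2, LaBc×2, LabC×2, Labc×2, laBC×2, laBc×2, labC×2, labc×2
LlAaBBCc×LlaaBbCc grid (16·16=256): LLAaBBCC=4 LLAaBBCc=8 LLAaBBcc=4 LLAaBbCC=4 LLAaBbCc=8 LLAaBbcc=4 LLaaBBCC=4 LLaaBBCc=8 LLaaBBcc=4 LLaaBbCC=4 LLaaBbCc=8 LLaaBbcc=4 LlAaBBCC=8 LlAaBBCc=16 LlAaBBcc=8 LlAaBbCC=8 LlAaBbCc=16 LlAaBbcc=8 LlaaBBCC=8 LlaaBBCc=16 LlaaBBcc=8 LlaaBbCC=8 LlaaBbCc=16 LlaaBbcc=8 llAaBBCC=4 llAaBBCc=8 llAaBBcc=4 llAaBbCC=4 llAaBbCc=8 llAaBbcc=4 llaaBBCC=4 llaaBBCc=8 llaaBBcc=4 llaaBbCC=4 llaaBbCc=8 llaaBbcc=4
llaaBBCC hits 4/256; gcd=4; 4÷4/256÷4 = 1/64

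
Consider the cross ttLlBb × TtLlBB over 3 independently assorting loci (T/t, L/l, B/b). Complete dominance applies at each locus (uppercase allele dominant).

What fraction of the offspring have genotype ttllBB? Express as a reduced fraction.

ttLlBb gametes: tLB×2, tLb×2, tlB×2, tlb×2
TtLlBB gametes: TLB×2, TlB×2, tLB×2, tlB×2
ttLlBb×TtLlBB grid (8·8=64): TtLLBB=4 TtLLBb=4 TtLlBB=8 TtLlBb=8 TtllBB=4 TtllBb=4 ttLLBB=4 ttLLBb=4 ttLlBB=8 ttLlBb=8 ttllBB=4 ttllBb=4
ttllBB hits 4/64; gcd=4; 4÷4/64÷4 = 1/16

P(ttllBB) = 1/16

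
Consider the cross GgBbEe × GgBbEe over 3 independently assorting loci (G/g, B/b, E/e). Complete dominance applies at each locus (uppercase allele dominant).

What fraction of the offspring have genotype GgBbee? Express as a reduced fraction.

P(GgBbee) = 1/16

GgBbEe gametes: GBE×1, GBe×1, GbE×1, Gbe×1, gBE×1, gBe×1, gbE×1, gbe×1
GgBbEe gametes: GBE×1, GBe×1, GbE×1, Gbe×1, gBE×1, gBe×1, gbE×1, gbe×1
GgBbEe×GgBbEe grid (8·8=64): GGBBEE=1 GGBBEe=2 GGBBee=1 GGBbEE=2 GGBbEe=4 GGBbee=2 GGbbEE=1 GGbbEe=2 GGbbee=1 GgBBEE=2 GgBBEe=4 GgBBee=2 GgBbEE=4 GgBbEe=8 GgBbee=4 GgbbEE=2 GgbbEe=4 Ggbbee=2 ggBBEE=1 ggBBEe=2 ggBBee=1 ggBbEE=2 ggBbEe=4 ggBbee=2 ggbbEE=1 ggbbEe=2 ggbbee=1
GgBbee hits 4/64; gcd=4; 4÷4/64÷4 = 1/16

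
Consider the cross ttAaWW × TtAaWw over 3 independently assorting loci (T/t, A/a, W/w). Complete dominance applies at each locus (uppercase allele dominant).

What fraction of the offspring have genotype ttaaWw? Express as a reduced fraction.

ttAaWW gametes: tAW×4, taW×4
TtAaWw gametes: TAW×1, TAw×1, TaW×1, Taw×1, tAW×1, tAw×1, taW×1, taw×1
ttAaWW×TtAaWw grid (8·8=64): TtAAWW=4 TtAAWw=4 TtAaWW=8 TtAaWw=8 TtaaWW=4 TtaaWw=4 ttAAWW=4 ttAAWw=4 ttAaWW=8 ttAaWw=8 ttaaWW=4 ttaaWw=4
ttaaWw hits 4/64; gcd=4; 4÷4/64÷4 = 1/16

P(ttaaWw) = 1/16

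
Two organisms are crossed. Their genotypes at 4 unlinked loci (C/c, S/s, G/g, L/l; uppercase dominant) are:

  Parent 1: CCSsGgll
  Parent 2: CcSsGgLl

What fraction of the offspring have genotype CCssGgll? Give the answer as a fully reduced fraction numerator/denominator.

CCSsGgll gametes: CSGl×4, CSgl×4, CsGl×4, Csgl×4
CcSsGgLl gametes: CSGL×1, CSGl×1, CSgL×1, CSgl×1, CsGL×1, CsGl×1, CsgL×1, Csgl×1, cSGL×1, cSGl×1, cSgL×1, cSgl×1, csGL×1, csGl×1, csgL×1, csgl×1
CCSsGgll×CcSsGgLl grid (16·16=256): CCSSGGLl=4 CCSSGGll=4 CCSSGgLl=8 CCSSGgll=8 CCSSggLl=4 CCSSggll=4 CCSsGGLl=8 CCSsGGll=8 CCSsGgLl=16 CCSsGgll=16 CCSsggLl=8 CCSsggll=8 CCssGGLl=4 CCssGGll=4 CCssGgLl=8 CCssGgll=8 CCssggLl=4 CCssggll=4 CcSSGGLl=4 CcSSGGll=4 CcSSGgLl=8 CcSSGgll=8 CcSSggLl=4 CcSSggll=4 CcSsGGLl=8 CcSsGGll=8 CcSsGgLl=16 CcSsGgll=16 CcSsggLl=8 CcSsggll=8 CcssGGLl=4 CcssGGll=4 CcssGgLl=8 CcssGgll=8 CcssggLl=4 Ccssggll=4
CCssGgll hits 8/256; gcd=8; 8÷8/256÷8 = 1/32

P(CCssGgll) = 1/32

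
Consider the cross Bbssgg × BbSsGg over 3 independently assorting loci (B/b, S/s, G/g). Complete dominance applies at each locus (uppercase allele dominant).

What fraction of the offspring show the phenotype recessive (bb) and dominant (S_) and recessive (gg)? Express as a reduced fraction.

Bbssgg gametes: Bsg×4, bsg×4
BbSsGg gametes: BSG×1, BSg×1, BsG×1, Bsg×1, bSG×1, bSg×1, bsG×1, bsg×1
Bbssgg×BbSsGg grid (8·8=64): BBSsGg=4 BBSsgg=4 BBssGg=4 BBssgg=4 BbSsGg=8 BbSsgg=8 BbssGg=8 Bbssgg=8 bbSsGg=4 bbSsgg=4 bbssGg=4 bbssgg=4
bb S_ gg hits 4/64; gcd=4; 4÷4/64÷4 = 1/16

P(bb S_ gg) = 1/16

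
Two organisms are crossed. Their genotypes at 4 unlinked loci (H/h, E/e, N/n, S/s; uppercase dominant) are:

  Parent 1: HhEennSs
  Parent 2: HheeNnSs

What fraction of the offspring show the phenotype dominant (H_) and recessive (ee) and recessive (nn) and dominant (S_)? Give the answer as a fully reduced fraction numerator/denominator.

P(H_ ee nn S_) = 9/64

HhEennSs gametes: HEnS×2, HEns×2, HenS×2, Hens×2, hEnS×2, hEns×2, henS×2, hens×2
HheeNnSs gametes: HeNS×2, HeNs×2, HenS×2, Hens×2, heNS×2, heNs×2, henS×2, hens×2
HhEennSs×HheeNnSs grid (16·16=256): HHEeNnSS=4 HHEeNnSs=8 HHEeNnss=4 HHEennSS=4 HHEennSs=8 HHEennss=4 HHeeNnSS=4 HHeeNnSs=8 HHeeNnss=4 HHeennSS=4 HHeennSs=8 HHeennss=4 HhEeNnSS=8 HhEeNnSs=16 HhEeNnss=8 HhEennSS=8 HhEennSs=16 HhEennss=8 HheeNnSS=8 HheeNnSs=16 HheeNnss=8 HheennSS=8 HheennSs=16 Hheennss=8 hhEeNnSS=4 hhEeNnSs=8 hhEeNnss=4 hhEennSS=4 hhEennSs=8 hhEennss=4 hheeNnSS=4 hheeNnSs=8 hheeNnss=4 hheennSS=4 hheennSs=8 hheennss=4
H_ ee nn S_ hits 36/256; gcd=4; 36÷4/256÷4 = 9/64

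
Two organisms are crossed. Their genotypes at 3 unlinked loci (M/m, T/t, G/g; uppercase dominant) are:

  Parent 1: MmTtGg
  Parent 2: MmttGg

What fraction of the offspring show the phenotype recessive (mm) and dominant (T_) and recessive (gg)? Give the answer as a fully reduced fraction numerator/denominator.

MmTtGg gametes: MTG×1, MTg×1, MtG×1, Mtg×1, mTG×1, mTg×1, mtG×1, mtg×1
MmttGg gametes: MtG×2, Mtg×2, mtG×2, mtg×2
MmTtGg×MmttGg grid (8·8=64): MMTtGG=2 MMTtGg=4 MMTtgg=2 MMttGG=2 MMttGg=4 MMttgg=2 MmTtGG=4 MmTtGg=8 MmTtgg=4 MmttGG=4 MmttGg=8 Mmttgg=4 mmTtGG=2 mmTtGg=4 mmTtgg=2 mmttGG=2 mmttGg=4 mmttgg=2
mm T_ gg hits 2/64; gcd=2; 2÷2/64÷2 = 1/32

P(mm T_ gg) = 1/32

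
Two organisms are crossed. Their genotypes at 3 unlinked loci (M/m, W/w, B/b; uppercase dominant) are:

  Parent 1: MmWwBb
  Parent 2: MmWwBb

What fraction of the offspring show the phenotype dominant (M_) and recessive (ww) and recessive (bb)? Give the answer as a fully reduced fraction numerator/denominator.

MmWwBb gametes: MWB×1, MWb×1, MwB×1, Mwb×1, mWB×1, mWb×1, mwB×1, mwb×1
MmWwBb gametes: MWB×1, MWb×1, MwB×1, Mwb×1, mWB×1, mWb×1, mwB×1, mwb×1
MmWwBb×MmWwBb grid (8·8=64): MMWWBB=1 MMWWBb=2 MMWWbb=1 MMWwBB=2 MMWwBb=4 MMWwbb=2 MMwwBB=1 MMwwBb=2 MMwwbb=1 MmWWBB=2 MmWWBb=4 MmWWbb=2 MmWwBB=4 MmWwBb=8 MmWwbb=4 MmwwBB=2 MmwwBb=4 Mmwwbb=2 mmWWBB=1 mmWWBb=2 mmWWbb=1 mmWwBB=2 mmWwBb=4 mmWwbb=2 mmwwBB=1 mmwwBb=2 mmwwbb=1
M_ ww bb hits 3/64; gcd=1; 3÷1/64÷1 = 3/64

P(M_ ww bb) = 3/64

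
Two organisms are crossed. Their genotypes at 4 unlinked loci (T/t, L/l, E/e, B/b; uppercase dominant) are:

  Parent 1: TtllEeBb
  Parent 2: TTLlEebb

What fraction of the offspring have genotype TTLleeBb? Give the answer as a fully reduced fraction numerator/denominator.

TtllEeBb gametes: TlEB×2, TlEb×2, TleB×2, Tleb×2, tlEB×2, tlEb×2, tleB×2, tleb×2
TTLlEebb gametes: TLEb×4, TLeb×4, TlEb×4, Tleb×4
TtllEeBb×TTLlEebb grid (16·16=256): TTLlEEBb=8 TTLlEEbb=8 TTLlEeBb=16 TTLlEebb=16 TTLleeBb=8 TTLleebb=8 TTllEEBb=8 TTllEEbb=8 TTllEeBb=16 TTllEebb=16 TTlleeBb=8 TTlleebb=8 TtLlEEBb=8 TtLlEEbb=8 TtLlEeBb=16 TtLlEebb=16 TtLleeBb=8 TtLleebb=8 TtllEEBb=8 TtllEEbb=8 TtllEeBb=16 TtllEebb=16 TtlleeBb=8 Ttlleebb=8
TTLleeBb hits 8/256; gcd=8; 8÷8/256÷8 = 1/32

P(TTLleeBb) = 1/32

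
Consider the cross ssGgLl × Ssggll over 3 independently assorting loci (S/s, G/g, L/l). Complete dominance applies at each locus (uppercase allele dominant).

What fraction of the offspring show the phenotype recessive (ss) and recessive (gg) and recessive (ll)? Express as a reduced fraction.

P(ss gg ll) = 1/8

ssGgLl gametes: sGL×2, sGl×2, sgL×2, sgl×2
Ssggll gametes: Sgl×4, sgl×4
ssGgLl×Ssggll grid (8·8=64): SsGgLl=8 SsGgll=8 SsggLl=8 Ssggll=8 ssGgLl=8 ssGgll=8 ssggLl=8 ssggll=8
ss gg ll hits 8/64; gcd=8; 8÷8/64÷8 = 1/8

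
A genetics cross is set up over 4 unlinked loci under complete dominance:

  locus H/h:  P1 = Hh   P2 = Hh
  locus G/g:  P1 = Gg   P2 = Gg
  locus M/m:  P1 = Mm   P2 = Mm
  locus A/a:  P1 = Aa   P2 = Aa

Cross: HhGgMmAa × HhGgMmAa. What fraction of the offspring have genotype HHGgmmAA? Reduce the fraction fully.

P(HHGgmmAA) = 1/128

HhGgMmAa gametes: HGMA×1, HGMa×1, HGmA×1, HGma×1, HgMA×1, HgMa×1, HgmA×1, Hgma×1, hGMA×1, hGMa×1, hGmA×1, hGma×1, hgMA×1, hgMa×1, hgmA×1, hgma×1
HhGgMmAa gametes: HGMA×1, HGMa×1, HGmA×1, HGma×1, HgMA×1, HgMa×1, HgmA×1, Hgma×1, hGMA×1, hGMa×1, hGmA×1, hGma×1, hgMA×1, hgMa×1, hgmA×1, hgma×1
HhGgMmAa×HhGgMmAa grid (16·16=256): HHGGMMAA=1 HHGGMMAa=2 HHGGMMaa=1 HHGGMmAA=2 HHGGMmAa=4 HHGGMmaa=2 HHGGmmAA=1 HHGGmmAa=2 HHGGmmaa=1 HHGgMMAA=2 HHGgMMAa=4 HHGgMMaa=2 HHGgMmAA=4 HHGgMmAa=8 HHGgMmaa=4 HHGgmmAA=2 HHGgmmAa=4 HHGgmmaa=2 HHggMMAA=1 HHggMMAa=2 HHggMMaa=1 HHggMmAA=2 HHggMmAa=4 HHggMmaa=2 HHggmmAA=1 HHggmmAa=2 HHggmmaa=1 HhGGMMAA=2 HhGGMMAa=4 HhGGMMaa=2 HhGGMmAA=4 HhGGMmAa=8 HhGGMmaa=4 HhGGmmAA=2 HhGGmmAa=4 HhGGmmaa=2 HhGgMMAA=4 HhGgMMAa=8 HhGgMMaa=4 HhGgMmAA=8 HhGgMmAa=16 HhGgMmaa=8 HhGgmmAA=4 HhGgmmAa=8 HhGgmmaa=4 HhggMMAA=2 HhggMMAa=4 HhggMMaa=2 HhggMmAA=4 HhggMmAa=8 HhggMmaa=4 HhggmmAA=2 HhggmmAa=4 Hhggmmaa=2 hhGGMMAA=1 hhGGMMAa=2 hhGGMMaa=1 hhGGMmAA=2 hhGGMmAa=4 hhGGMmaa=2 hhGGmmAA=1 hhGGmmAa=2 hhGGmmaa=1 hhGgMMAA=2 hhGgMMAa=4 hhGgMMaa=2 hhGgMmAA=4 hhGgMmAa=8 hhGgMmaa=4 hhGgmmAA=2 hhGgmmAa=4 hhGgmmaa=2 hhggMMAA=1 hhggMMAa=2 hhggMMaa=1 hhggMmAA=2 hhggMmAa=4 hhggMmaa=2 hhggmmAA=1 hhggmmAa=2 hhggmmaa=1
HHGgmmAA hits 2/256; gcd=2; 2÷2/256÷2 = 1/128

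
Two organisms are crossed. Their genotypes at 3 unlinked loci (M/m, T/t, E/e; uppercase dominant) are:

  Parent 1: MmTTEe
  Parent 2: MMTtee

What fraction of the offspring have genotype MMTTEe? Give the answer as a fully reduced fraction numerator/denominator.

MmTTEe gametes: MTE×2, MTe×2, mTE×2, mTe×2
MMTtee gametes: MTe×4, Mte×4
MmTTEe×MMTtee grid (8·8=64): MMTTEe=8 MMTTee=8 MMTtEe=8 MMTtee=8 MmTTEe=8 MmTTee=8 MmTtEe=8 MmTtee=8
MMTTEe hits 8/64; gcd=8; 8÷8/64÷8 = 1/8

P(MMTTEe) = 1/8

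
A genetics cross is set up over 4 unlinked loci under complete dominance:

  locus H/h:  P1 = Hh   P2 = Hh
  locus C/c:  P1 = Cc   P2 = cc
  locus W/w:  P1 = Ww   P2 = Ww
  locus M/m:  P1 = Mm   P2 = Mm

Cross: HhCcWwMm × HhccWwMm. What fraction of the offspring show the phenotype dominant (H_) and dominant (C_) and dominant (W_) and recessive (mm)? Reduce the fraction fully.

P(H_ C_ W_ mm) = 9/128

HhCcWwMm gametes: HCWM×1, HCWm×1, HCwM×1, HCwm×1, HcWM×1, HcWm×1, HcwM×1, Hcwm×1, hCWM×1, hCWm×1, hCwM×1, hCwm×1, hcWM×1, hcWm×1, hcwM×1, hcwm×1
HhccWwMm gametes: HcWM×2, HcWm×2, HcwM×2, Hcwm×2, hcWM×2, hcWm×2, hcwM×2, hcwm×2
HhCcWwMm×HhccWwMm grid (16·16=256): HHCcWWMM=2 HHCcWWMm=4 HHCcWWmm=2 HHCcWwMM=4 HHCcWwMm=8 HHCcWwmm=4 HHCcwwMM=2 HHCcwwMm=4 HHCcwwmm=2 HHccWWMM=2 HHccWWMm=4 HHccWWmm=2 HHccWwMM=4 HHccWwMm=8 HHccWwmm=4 HHccwwMM=2 HHccwwMm=4 HHccwwmm=2 HhCcWWMM=4 HhCcWWMm=8 HhCcWWmm=4 HhCcWwMM=8 HhCcWwMm=16 HhCcWwmm=8 HhCcwwMM=4 HhCcwwMm=8 HhCcwwmm=4 HhccWWMM=4 HhccWWMm=8 HhccWWmm=4 HhccWwMM=8 HhccWwMm=16 HhccWwmm=8 HhccwwMM=4 HhccwwMm=8 Hhccwwmm=4 hhCcWWMM=2 hhCcWWMm=4 hhCcWWmm=2 hhCcWwMM=4 hhCcWwMm=8 hhCcWwmm=4 hhCcwwMM=2 hhCcwwMm=4 hhCcwwmm=2 hhccWWMM=2 hhccWWMm=4 hhccWWmm=2 hhccWwMM=4 hhccWwMm=8 hhccWwmm=4 hhccwwMM=2 hhccwwMm=4 hhccwwmm=2
H_ C_ W_ mm hits 18/256; gcd=2; 18÷2/256÷2 = 9/128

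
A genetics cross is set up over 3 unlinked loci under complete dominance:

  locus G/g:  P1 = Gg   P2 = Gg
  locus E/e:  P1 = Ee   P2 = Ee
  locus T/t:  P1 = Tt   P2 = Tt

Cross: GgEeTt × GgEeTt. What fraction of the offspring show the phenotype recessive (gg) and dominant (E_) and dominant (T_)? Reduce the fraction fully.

P(gg E_ T_) = 9/64

GgEeTt gametes: GET×1, GEt×1, GeT×1, Get×1, gET×1, gEt×1, geT×1, get×1
GgEeTt gametes: GET×1, GEt×1, GeT×1, Get×1, gET×1, gEt×1, geT×1, get×1
GgEeTt×GgEeTt grid (8·8=64): GGEETT=1 GGEETt=2 GGEEtt=1 GGEeTT=2 GGEeTt=4 GGEett=2 GGeeTT=1 GGeeTt=2 GGeett=1 GgEETT=2 GgEETt=4 GgEEtt=2 GgEeTT=4 GgEeTt=8 GgEett=4 GgeeTT=2 GgeeTt=4 Ggeett=2 ggEETT=1 ggEETt=2 ggEEtt=1 ggEeTT=2 ggEeTt=4 ggEett=2 ggeeTT=1 ggeeTt=2 ggeett=1
gg E_ T_ hits 9/64; gcd=1; 9÷1/64÷1 = 9/64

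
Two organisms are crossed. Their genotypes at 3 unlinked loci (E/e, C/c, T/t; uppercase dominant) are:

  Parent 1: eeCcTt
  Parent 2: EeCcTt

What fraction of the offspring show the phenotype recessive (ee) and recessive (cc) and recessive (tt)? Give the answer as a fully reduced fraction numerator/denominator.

P(ee cc tt) = 1/32

eeCcTt gametes: eCT×2, eCt×2, ecT×2, ect×2
EeCcTt gametes: ECT×1, ECt×1, EcT×1, Ect×1, eCT×1, eCt×1, ecT×1, ect×1
eeCcTt×EeCcTt grid (8·8=64): EeCCTT=2 EeCCTt=4 EeCCtt=2 EeCcTT=4 EeCcTt=8 EeCctt=4 EeccTT=2 EeccTt=4 Eecctt=2 eeCCTT=2 eeCCTt=4 eeCCtt=2 eeCcTT=4 eeCcTt=8 eeCctt=4 eeccTT=2 eeccTt=4 eecctt=2
ee cc tt hits 2/64; gcd=2; 2÷2/64÷2 = 1/32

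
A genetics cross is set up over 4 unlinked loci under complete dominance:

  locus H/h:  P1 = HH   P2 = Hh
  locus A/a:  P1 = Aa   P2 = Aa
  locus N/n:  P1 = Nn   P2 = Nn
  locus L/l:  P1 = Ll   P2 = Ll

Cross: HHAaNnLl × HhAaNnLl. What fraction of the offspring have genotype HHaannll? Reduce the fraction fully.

P(HHaannll) = 1/128

HHAaNnLl gametes: HANL×2, HANl×2, HAnL×2, HAnl×2, HaNL×2, HaNl×2, HanL×2, Hanl×2
HhAaNnLl gametes: HANL×1, HANl×1, HAnL×1, HAnl×1, HaNL×1, HaNl×1, HanL×1, Hanl×1, hANL×1, hANl×1, hAnL×1, hAnl×1, haNL×1, haNl×1, hanL×1, hanl×1
HHAaNnLl×HhAaNnLl grid (16·16=256): HHAANNLL=2 HHAANNLl=4 HHAANNll=2 HHAANnLL=4 HHAANnLl=8 HHAANnll=4 HHAAnnLL=2 HHAAnnLl=4 HHAAnnll=2 HHAaNNLL=4 HHAaNNLl=8 HHAaNNll=4 HHAaNnLL=8 HHAaNnLl=16 HHAaNnll=8 HHAannLL=4 HHAannLl=8 HHAannll=4 HHaaNNLL=2 HHaaNNLl=4 HHaaNNll=2 HHaaNnLL=4 HHaaNnLl=8 HHaaNnll=4 HHaannLL=2 HHaannLl=4 HHaannll=2 HhAANNLL=2 HhAANNLl=4 HhAANNll=2 HhAANnLL=4 HhAANnLl=8 HhAANnll=4 HhAAnnLL=2 HhAAnnLl=4 HhAAnnll=2 HhAaNNLL=4 HhAaNNLl=8 HhAaNNll=4 HhAaNnLL=8 HhAaNnLl=16 HhAaNnll=8 HhAannLL=4 HhAannLl=8 HhAannll=4 HhaaNNLL=2 HhaaNNLl=4 HhaaNNll=2 HhaaNnLL=4 HhaaNnLl=8 HhaaNnll=4 HhaannLL=2 HhaannLl=4 Hhaannll=2
HHaannll hits 2/256; gcd=2; 2÷2/256÷2 = 1/128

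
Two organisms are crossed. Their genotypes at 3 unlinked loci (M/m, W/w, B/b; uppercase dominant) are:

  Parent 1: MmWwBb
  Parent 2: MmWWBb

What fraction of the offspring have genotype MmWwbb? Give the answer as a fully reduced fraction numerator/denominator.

P(MmWwbb) = 1/16

MmWwBb gametes: MWB×1, MWb×1, MwB×1, Mwb×1, mWB×1, mWb×1, mwB×1, mwb×1
MmWWBb gametes: MWB×2, MWb×2, mWB×2, mWb×2
MmWwBb×MmWWBb grid (8·8=64): MMWWBB=2 MMWWBb=4 MMWWbb=2 MMWwBB=2 MMWwBb=4 MMWwbb=2 MmWWBB=4 MmWWBb=8 MmWWbb=4 MmWwBB=4 MmWwBb=8 MmWwbb=4 mmWWBB=2 mmWWBb=4 mmWWbb=2 mmWwBB=2 mmWwBb=4 mmWwbb=2
MmWwbb hits 4/64; gcd=4; 4÷4/64÷4 = 1/16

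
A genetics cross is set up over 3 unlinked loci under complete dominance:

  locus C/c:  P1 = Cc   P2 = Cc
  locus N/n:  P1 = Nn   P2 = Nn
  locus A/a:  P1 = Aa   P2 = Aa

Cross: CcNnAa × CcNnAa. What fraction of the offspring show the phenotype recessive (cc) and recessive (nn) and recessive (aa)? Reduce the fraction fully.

CcNnAa gametes: CNA×1, CNa×1, CnA×1, Cna×1, cNA×1, cNa×1, cnA×1, cna×1
CcNnAa gametes: CNA×1, CNa×1, CnA×1, Cna×1, cNA×1, cNa×1, cnA×1, cna×1
CcNnAa×CcNnAa grid (8·8=64): CCNNAA=1 CCNNAa=2 CCNNaa=1 CCNnAA=2 CCNnAa=4 CCNnaa=2 CCnnAA=1 CCnnAa=2 CCnnaa=1 CcNNAA=2 CcNNAa=4 CcNNaa=2 CcNnAA=4 CcNnAa=8 CcNnaa=4 CcnnAA=2 CcnnAa=4 Ccnnaa=2 ccNNAA=1 ccNNAa=2 ccNNaa=1 ccNnAA=2 ccNnAa=4 ccNnaa=2 ccnnAA=1 ccnnAa=2 ccnnaa=1
cc nn aa hits 1/64; gcd=1; 1÷1/64÷1 = 1/64

P(cc nn aa) = 1/64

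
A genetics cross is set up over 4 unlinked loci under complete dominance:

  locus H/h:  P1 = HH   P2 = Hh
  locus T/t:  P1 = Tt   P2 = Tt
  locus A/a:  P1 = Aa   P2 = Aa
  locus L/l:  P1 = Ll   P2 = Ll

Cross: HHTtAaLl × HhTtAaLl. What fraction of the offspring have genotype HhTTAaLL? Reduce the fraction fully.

P(HhTTAaLL) = 1/64

HHTtAaLl gametes: HTAL×2, HTAl×2, HTaL×2, HTal×2, HtAL×2, HtAl×2, HtaL×2, Htal×2
HhTtAaLl gametes: HTAL×1, HTAl×1, HTaL×1, HTal×1, HtAL×1, HtAl×1, HtaL×1, Htal×1, hTAL×1, hTAl×1, hTaL×1, hTal×1, htAL×1, htAl×1, htaL×1, htal×1
HHTtAaLl×HhTtAaLl grid (16·16=256): HHTTAALL=2 HHTTAALl=4 HHTTAAll=2 HHTTAaLL=4 HHTTAaLl=8 HHTTAall=4 HHTTaaLL=2 HHTTaaLl=4 HHTTaall=2 HHTtAALL=4 HHTtAALl=8 HHTtAAll=4 HHTtAaLL=8 HHTtAaLl=16 HHTtAall=8 HHTtaaLL=4 HHTtaaLl=8 HHTtaall=4 HHttAALL=2 HHttAALl=4 HHttAAll=2 HHttAaLL=4 HHttAaLl=8 HHttAall=4 HHttaaLL=2 HHttaaLl=4 HHttaall=2 HhTTAALL=2 HhTTAALl=4 HhTTAAll=2 HhTTAaLL=4 HhTTAaLl=8 HhTTAall=4 HhTTaaLL=2 HhTTaaLl=4 HhTTaall=2 HhTtAALL=4 HhTtAALl=8 HhTtAAll=4 HhTtAaLL=8 HhTtAaLl=16 HhTtAall=8 HhTtaaLL=4 HhTtaaLl=8 HhTtaall=4 HhttAALL=2 HhttAALl=4 HhttAAll=2 HhttAaLL=4 HhttAaLl=8 HhttAall=4 HhttaaLL=2 HhttaaLl=4 Hhttaall=2
HhTTAaLL hits 4/256; gcd=4; 4÷4/256÷4 = 1/64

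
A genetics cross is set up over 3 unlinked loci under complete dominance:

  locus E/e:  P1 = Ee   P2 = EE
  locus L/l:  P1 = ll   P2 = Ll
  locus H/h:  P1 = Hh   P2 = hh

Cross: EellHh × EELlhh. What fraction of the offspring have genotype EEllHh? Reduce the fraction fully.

P(EEllHh) = 1/8

EellHh gametes: ElH×2, Elh×2, elH×2, elh×2
EELlhh gametes: ELh×4, Elh×4
EellHh×EELlhh grid (8·8=64): EELlHh=8 EELlhh=8 EEllHh=8 EEllhh=8 EeLlHh=8 EeLlhh=8 EellHh=8 Eellhh=8
EEllHh hits 8/64; gcd=8; 8÷8/64÷8 = 1/8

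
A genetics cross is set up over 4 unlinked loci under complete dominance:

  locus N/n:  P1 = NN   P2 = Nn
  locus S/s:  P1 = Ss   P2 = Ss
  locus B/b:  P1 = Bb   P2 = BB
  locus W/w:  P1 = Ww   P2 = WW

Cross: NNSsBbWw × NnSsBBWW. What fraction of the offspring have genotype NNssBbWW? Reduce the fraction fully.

NNSsBbWw gametes: NSBW×2, NSBw×2, NSbW×2, NSbw×2, NsBW×2, NsBw×2, NsbW×2, Nsbw×2
NnSsBBWW gametes: NSBW×4, NsBW×4, nSBW×4, nsBW×4
NNSsBbWw×NnSsBBWW grid (16·16=256): NNSSBBWW=8 NNSSBBWw=8 NNSSBbWW=8 NNSSBbWw=8 NNSsBBWW=16 NNSsBBWw=16 NNSsBbWW=16 NNSsBbWw=16 NNssBBWW=8 NNssBBWw=8 NNssBbWW=8 NNssBbWw=8 NnSSBBWW=8 NnSSBBWw=8 NnSSBbWW=8 NnSSBbWw=8 NnSsBBWW=16 NnSsBBWw=16 NnSsBbWW=16 NnSsBbWw=16 NnssBBWW=8 NnssBBWw=8 NnssBbWW=8 NnssBbWw=8
NNssBbWW hits 8/256; gcd=8; 8÷8/256÷8 = 1/32

P(NNssBbWW) = 1/32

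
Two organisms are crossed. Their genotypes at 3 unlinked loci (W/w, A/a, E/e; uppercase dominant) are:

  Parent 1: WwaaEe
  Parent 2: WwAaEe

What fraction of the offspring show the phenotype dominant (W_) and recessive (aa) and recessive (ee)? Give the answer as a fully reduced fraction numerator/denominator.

WwaaEe gametes: WaE×2, Wae×2, waE×2, wae×2
WwAaEe gametes: WAE×1, WAe×1, WaE×1, Wae×1, wAE×1, wAe×1, waE×1, wae×1
WwaaEe×WwAaEe grid (8·8=64): WWAaEE=2 WWAaEe=4 WWAaee=2 WWaaEE=2 WWaaEe=4 WWaaee=2 WwAaEE=4 WwAaEe=8 WwAaee=4 WwaaEE=4 WwaaEe=8 Wwaaee=4 wwAaEE=2 wwAaEe=4 wwAaee=2 wwaaEE=2 wwaaEe=4 wwaaee=2
W_ aa ee hits 6/64; gcd=2; 6÷2/64÷2 = 3/32

P(W_ aa ee) = 3/32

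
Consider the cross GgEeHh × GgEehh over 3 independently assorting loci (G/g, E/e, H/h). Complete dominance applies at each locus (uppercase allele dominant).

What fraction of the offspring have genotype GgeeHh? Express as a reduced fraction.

P(GgeeHh) = 1/16

GgEeHh gametes: GEH×1, GEh×1, GeH×1, Geh×1, gEH×1, gEh×1, geH×1, geh×1
GgEehh gametes: GEh×2, Geh×2, gEh×2, geh×2
GgEeHh×GgEehh grid (8·8=64): GGEEHh=2 GGEEhh=2 GGEeHh=4 GGEehh=4 GGeeHh=2 GGeehh=2 GgEEHh=4 GgEEhh=4 GgEeHh=8 GgEehh=8 GgeeHh=4 Ggeehh=4 ggEEHh=2 ggEEhh=2 ggEeHh=4 ggEehh=4 ggeeHh=2 ggeehh=2
GgeeHh hits 4/64; gcd=4; 4÷4/64÷4 = 1/16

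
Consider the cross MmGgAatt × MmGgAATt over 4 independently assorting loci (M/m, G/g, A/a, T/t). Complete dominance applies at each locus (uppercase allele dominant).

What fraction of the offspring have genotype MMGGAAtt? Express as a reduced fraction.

P(MMGGAAtt) = 1/64

MmGgAatt gametes: MGAt×2, MGat×2, MgAt×2, Mgat×2, mGAt×2, mGat×2, mgAt×2, mgat×2
MmGgAATt gametes: MGAT×2, MGAt×2, MgAT×2, MgAt×2, mGAT×2, mGAt×2, mgAT×2, mgAt×2
MmGgAatt×MmGgAATt grid (16·16=256): MMGGAATt=4 MMGGAAtt=4 MMGGAaTt=4 MMGGAatt=4 MMGgAATt=8 MMGgAAtt=8 MMGgAaTt=8 MMGgAatt=8 MMggAATt=4 MMggAAtt=4 MMggAaTt=4 MMggAatt=4 MmGGAATt=8 MmGGAAtt=8 MmGGAaTt=8 MmGGAatt=8 MmGgAATt=16 MmGgAAtt=16 MmGgAaTt=16 MmGgAatt=16 MmggAATt=8 MmggAAtt=8 MmggAaTt=8 MmggAatt=8 mmGGAATt=4 mmGGAAtt=4 mmGGAaTt=4 mmGGAatt=4 mmGgAATt=8 mmGgAAtt=8 mmGgAaTt=8 mmGgAatt=8 mmggAATt=4 mmggAAtt=4 mmggAaTt=4 mmggAatt=4
MMGGAAtt hits 4/256; gcd=4; 4÷4/256÷4 = 1/64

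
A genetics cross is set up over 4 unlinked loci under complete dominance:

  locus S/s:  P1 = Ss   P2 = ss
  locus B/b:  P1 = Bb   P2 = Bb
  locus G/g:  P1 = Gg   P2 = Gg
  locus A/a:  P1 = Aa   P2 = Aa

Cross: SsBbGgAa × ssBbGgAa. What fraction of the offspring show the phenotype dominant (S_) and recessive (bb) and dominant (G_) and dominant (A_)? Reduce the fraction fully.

P(S_ bb G_ A_) = 9/128

SsBbGgAa gametes: SBGA×1, SBGa×1, SBgA×1, SBga×1, SbGA×1, SbGa×1, SbgA×1, Sbga×1, sBGA×1, sBGa×1, sBgA×1, sBga×1, sbGA×1, sbGa×1, sbgA×1, sbga×1
ssBbGgAa gametes: sBGA×2, sBGa×2, sBgA×2, sBga×2, sbGA×2, sbGa×2, sbgA×2, sbga×2
SsBbGgAa×ssBbGgAa grid (16·16=256): SsBBGGAA=2 SsBBGGAa=4 SsBBGGaa=2 SsBBGgAA=4 SsBBGgAa=8 SsBBGgaa=4 SsBBggAA=2 SsBBggAa=4 SsBBggaa=2 SsBbGGAA=4 SsBbGGAa=8 SsBbGGaa=4 SsBbGgAA=8 SsBbGgAa=16 SsBbGgaa=8 SsBbggAA=4 SsBbggAa=8 SsBbggaa=4 SsbbGGAA=2 SsbbGGAa=4 SsbbGGaa=2 SsbbGgAA=4 SsbbGgAa=8 SsbbGgaa=4 SsbbggAA=2 SsbbggAa=4 Ssbbggaa=2 ssBBGGAA=2 ssBBGGAa=4 ssBBGGaa=2 ssBBGgAA=4 ssBBGgAa=8 ssBBGgaa=4 ssBBggAA=2 ssBBggAa=4 ssBBggaa=2 ssBbGGAA=4 ssBbGGAa=8 ssBbGGaa=4 ssBbGgAA=8 ssBbGgAa=16 ssBbGgaa=8 ssBbggAA=4 ssBbggAa=8 ssBbggaa=4 ssbbGGAA=2 ssbbGGAa=4 ssbbGGaa=2 ssbbGgAA=4 ssbbGgAa=8 ssbbGgaa=4 ssbbggAA=2 ssbbggAa=4 ssbbggaa=2
S_ bb G_ A_ hits 18/256; gcd=2; 18÷2/256÷2 = 9/128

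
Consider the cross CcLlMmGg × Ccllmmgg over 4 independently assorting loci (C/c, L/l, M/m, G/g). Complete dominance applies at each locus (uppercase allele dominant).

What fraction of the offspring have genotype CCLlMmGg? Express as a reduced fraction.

P(CCLlMmGg) = 1/32

CcLlMmGg gametes: CLMG×1, CLMg×1, CLmG×1, CLmg×1, ClMG×1, ClMg×1, ClmG×1, Clmg×1, cLMG×1, cLMg×1, cLmG×1, cLmg×1, clMG×1, clMg×1, clmG×1, clmg×1
Ccllmmgg gametes: Clmg×8, clmg×8
CcLlMmGg×Ccllmmgg grid (16·16=256): CCLlMmGg=8 CCLlMmgg=8 CCLlmmGg=8 CCLlmmgg=8 CCllMmGg=8 CCllMmgg=8 CCllmmGg=8 CCllmmgg=8 CcLlMmGg=16 CcLlMmgg=16 CcLlmmGg=16 CcLlmmgg=16 CcllMmGg=16 CcllMmgg=16 CcllmmGg=16 Ccllmmgg=16 ccLlMmGg=8 ccLlMmgg=8 ccLlmmGg=8 ccLlmmgg=8 ccllMmGg=8 ccllMmgg=8 ccllmmGg=8 ccllmmgg=8
CCLlMmGg hits 8/256; gcd=8; 8÷8/256÷8 = 1/32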